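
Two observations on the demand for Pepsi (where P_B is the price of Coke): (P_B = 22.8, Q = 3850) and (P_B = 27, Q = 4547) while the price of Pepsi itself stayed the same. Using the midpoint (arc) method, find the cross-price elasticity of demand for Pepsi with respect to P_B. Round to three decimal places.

ΔQ_A = 4547 − 3850 = 697; ΔP_B = 27 − 22.8 = 4.2.
Midpoints: Q̄_A = 4198.5, P̄_B = 24.90.
ε = (ΔQ_A/Q̄_A)/(ΔP_B/P̄_B) = (697/4198.5)/(4.2/24.90) ≈ 0.984.
ε > 0: Pepsi and Coke are substitutes.

0.984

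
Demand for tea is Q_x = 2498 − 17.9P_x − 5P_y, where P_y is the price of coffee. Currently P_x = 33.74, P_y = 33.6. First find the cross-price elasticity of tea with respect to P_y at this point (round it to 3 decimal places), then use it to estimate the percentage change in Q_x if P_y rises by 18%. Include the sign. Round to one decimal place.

At P_x = 33.74, P_y = 33.6: Q_x = 1726.054.
∂Q_x/∂P_y = -5.
ε = (∂Q_x/∂P_y)(P_y/Q_x) = -5.0000 × 33.6/1726.054 ≈ -0.097.
%ΔQ_x ≈ ε × %ΔP_y = -0.097 × (18%) = -1.7%.

-1.7%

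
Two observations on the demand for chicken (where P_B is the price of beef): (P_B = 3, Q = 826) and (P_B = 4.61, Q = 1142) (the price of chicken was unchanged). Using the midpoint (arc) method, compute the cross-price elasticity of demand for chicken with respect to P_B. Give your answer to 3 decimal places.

ΔQ_A = 1142 − 826 = 316; ΔP_B = 4.61 − 3 = 1.61.
Midpoints: Q̄_A = 984.0, P̄_B = 3.81.
ε = (ΔQ_A/Q̄_A)/(ΔP_B/P̄_B) = (316/984.0)/(1.61/3.81) ≈ 0.759.
ε > 0: chicken and beef are substitutes.

0.759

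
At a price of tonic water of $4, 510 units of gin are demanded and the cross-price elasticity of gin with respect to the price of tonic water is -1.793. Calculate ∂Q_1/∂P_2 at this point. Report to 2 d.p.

ε = (∂Q_1/∂P_2)·(P_2/Q_1) ⇒ ∂Q_1/∂P_2 = ε·Q_1/P_2 = -1.793 × 510/4 ≈ -228.61.

-228.61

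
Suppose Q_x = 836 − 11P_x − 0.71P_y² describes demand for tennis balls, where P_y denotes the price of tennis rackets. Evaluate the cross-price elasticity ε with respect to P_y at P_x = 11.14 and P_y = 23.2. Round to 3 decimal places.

At P_x = 11.14 and P_y = 23.2: Q_x = 331.310.
∂Q_x/∂P_y = -1.42P_y = -1.42(23.2) = -32.9440.
ε = (∂Q_x/∂P_y)(P_y/Q_x) = -32.9440 × (23.2/331.310) ≈ -2.307.

-2.307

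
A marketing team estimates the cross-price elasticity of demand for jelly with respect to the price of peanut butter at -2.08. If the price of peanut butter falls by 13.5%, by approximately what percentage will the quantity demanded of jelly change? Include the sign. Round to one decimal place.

%ΔQ ≈ ε × %ΔP of peanut butter = -2.08 × (-13.5%) = 28.1%.

28.1%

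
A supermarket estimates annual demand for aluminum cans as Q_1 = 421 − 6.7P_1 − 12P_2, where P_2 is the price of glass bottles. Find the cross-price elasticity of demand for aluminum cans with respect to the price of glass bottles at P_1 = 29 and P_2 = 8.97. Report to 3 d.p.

-0.904

At P_1 = 29 and P_2 = 8.97: Q_1 = 119.06.
∂Q_1/∂P_2 = -12.
ε = (∂Q_1/∂P_2)(P_2/Q_1) = -12 × (8.97/119.06) ≈ -0.904.
Since ε < 0, aluminum cans and glass bottles are complements.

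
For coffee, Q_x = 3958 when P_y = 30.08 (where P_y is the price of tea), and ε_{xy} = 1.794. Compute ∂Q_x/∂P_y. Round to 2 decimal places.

ε = (∂Q_x/∂P_y)·(P_y/Q_x) ⇒ ∂Q_x/∂P_y = ε·Q_x/P_y = 1.794 × 3958/30.08 ≈ 236.06.

236.06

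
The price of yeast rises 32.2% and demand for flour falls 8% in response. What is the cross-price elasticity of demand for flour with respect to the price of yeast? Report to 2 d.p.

-0.25

ε = (%ΔQ of flour) / (%ΔP of yeast) = (-8%) / (32.2%) ≈ -0.25.
Negative cross-price elasticity: complements.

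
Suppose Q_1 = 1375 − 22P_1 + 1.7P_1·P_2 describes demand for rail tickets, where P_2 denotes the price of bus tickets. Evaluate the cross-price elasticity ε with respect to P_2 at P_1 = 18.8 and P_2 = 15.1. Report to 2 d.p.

0.33

At P_1 = 18.8 and P_2 = 15.1: Q_1 = 1443.996.
∂Q_1/∂P_2 = 1.7P_1 = 1.7(18.8) = 31.9600.
ε = (∂Q_1/∂P_2)(P_2/Q_1) = 31.9600 × (15.1/1443.996) ≈ 0.33.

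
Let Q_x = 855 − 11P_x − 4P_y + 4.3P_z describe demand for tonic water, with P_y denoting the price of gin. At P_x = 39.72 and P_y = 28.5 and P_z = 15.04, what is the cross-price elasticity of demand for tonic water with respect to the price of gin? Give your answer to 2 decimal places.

At P_x = 39.72 and P_y = 28.5 and P_z = 15.04: Q_x = 368.752.
∂Q_x/∂P_y = -4.
ε = (∂Q_x/∂P_y)(P_y/Q_x) = -4 × (28.5/368.752) ≈ -0.31.

-0.31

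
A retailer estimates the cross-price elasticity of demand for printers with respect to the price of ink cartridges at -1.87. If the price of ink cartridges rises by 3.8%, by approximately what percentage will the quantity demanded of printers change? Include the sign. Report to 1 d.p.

%ΔQ ≈ ε × %ΔP of ink cartridges = -1.87 × (3.8%) = -7.1%.
Demand for printers falls by about 7.1%.

-7.1%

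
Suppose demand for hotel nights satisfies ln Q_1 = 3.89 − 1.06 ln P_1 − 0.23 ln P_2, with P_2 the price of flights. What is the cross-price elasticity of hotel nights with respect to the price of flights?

-0.23

In a log-linear (constant-elasticity) demand function, the coefficient on ln P_2 is the cross-price elasticity.
ε = -0.23. Negative, so hotel nights and flights are complements.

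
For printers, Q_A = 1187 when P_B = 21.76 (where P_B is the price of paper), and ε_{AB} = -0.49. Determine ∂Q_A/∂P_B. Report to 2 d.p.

ε = (∂Q_A/∂P_B)·(P_B/Q_A) ⇒ ∂Q_A/∂P_B = ε·Q_A/P_B = -0.49 × 1187/21.76 ≈ -26.73.

-26.73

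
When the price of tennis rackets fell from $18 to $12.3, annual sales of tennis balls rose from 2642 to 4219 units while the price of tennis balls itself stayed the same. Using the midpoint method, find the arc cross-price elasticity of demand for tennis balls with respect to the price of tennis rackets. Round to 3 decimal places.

ΔQ_A = 4219 − 2642 = 1577; ΔP_B = 12.3 − 18 = -5.7.
Midpoints: Q̄_A = 3430.5, P̄_B = 15.15.
ε = (ΔQ_A/Q̄_A)/(ΔP_B/P̄_B) = (1577/3430.5)/(-5.7/15.15) ≈ -1.222.
ε < 0: tennis balls and tennis rackets are complements.

-1.222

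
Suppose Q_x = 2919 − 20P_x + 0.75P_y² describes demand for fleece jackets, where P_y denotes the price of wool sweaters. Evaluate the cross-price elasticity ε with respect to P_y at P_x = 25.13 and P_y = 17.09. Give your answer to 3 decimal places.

At P_x = 25.13 and P_y = 17.09: Q_x = 2635.451.
∂Q_x/∂P_y = 1.5P_y = 1.5(17.09) = 25.6350.
ε = (∂Q_x/∂P_y)(P_y/Q_x) = 25.6350 × (17.09/2635.451) ≈ 0.166.

0.166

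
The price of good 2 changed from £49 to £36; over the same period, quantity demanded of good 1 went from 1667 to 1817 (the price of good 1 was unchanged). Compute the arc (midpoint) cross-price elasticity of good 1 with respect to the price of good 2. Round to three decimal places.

-0.282

ΔQ_1 = 1817 − 1667 = 150; ΔP_2 = 36 − 49 = -13.
Midpoints: Q̄_1 = 1742.0, P̄_2 = 42.50.
ε = (ΔQ_1/Q̄_1)/(ΔP_2/P̄_2) = (150/1742.0)/(-13/42.50) ≈ -0.282.
ε < 0: good 1 and good 2 are complements.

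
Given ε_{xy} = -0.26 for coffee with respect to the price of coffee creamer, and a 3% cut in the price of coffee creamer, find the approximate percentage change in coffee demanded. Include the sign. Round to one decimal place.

%ΔQ ≈ ε × %ΔP of coffee creamer = -0.26 × (-3%) = 0.8%.
Demand for coffee rises by about 0.8%.

0.8%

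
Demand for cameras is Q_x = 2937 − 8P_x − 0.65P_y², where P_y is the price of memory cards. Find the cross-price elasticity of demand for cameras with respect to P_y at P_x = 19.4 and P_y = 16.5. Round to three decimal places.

-0.136

At P_x = 19.4 and P_y = 16.5: Q_x = 2604.838.
∂Q_x/∂P_y = -1.3P_y = -1.3(16.5) = -21.4500.
ε = (∂Q_x/∂P_y)(P_y/Q_x) = -21.4500 × (16.5/2604.838) ≈ -0.136.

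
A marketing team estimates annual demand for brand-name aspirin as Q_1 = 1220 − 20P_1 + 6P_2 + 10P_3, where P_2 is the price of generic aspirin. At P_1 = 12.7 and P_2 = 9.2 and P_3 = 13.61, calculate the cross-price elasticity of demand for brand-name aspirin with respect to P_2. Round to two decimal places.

0.05

At P_1 = 12.7 and P_2 = 9.2 and P_3 = 13.61: Q_1 = 1157.3.
∂Q_1/∂P_2 = 6.
ε = (∂Q_1/∂P_2)(P_2/Q_1) = 6 × (9.2/1157.3) ≈ 0.05.
Since ε > 0, brand-name aspirin and generic aspirin are substitutes.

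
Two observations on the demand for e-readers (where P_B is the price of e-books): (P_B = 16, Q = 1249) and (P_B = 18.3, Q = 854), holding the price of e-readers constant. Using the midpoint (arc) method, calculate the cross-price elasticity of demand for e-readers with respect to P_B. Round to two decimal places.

ΔQ_A = 854 − 1249 = -395; ΔP_B = 18.3 − 16 = 2.3.
Midpoints: Q̄_A = 1051.5, P̄_B = 17.15.
ε = (ΔQ_A/Q̄_A)/(ΔP_B/P̄_B) = (-395/1051.5)/(2.3/17.15) ≈ -2.80.

-2.80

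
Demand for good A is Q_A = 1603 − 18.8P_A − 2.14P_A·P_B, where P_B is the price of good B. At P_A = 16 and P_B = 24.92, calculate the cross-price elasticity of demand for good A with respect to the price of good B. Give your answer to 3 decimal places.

At P_A = 16 and P_B = 24.92: Q_A = 448.939.
∂Q_A/∂P_B = -2.14P_A = -2.14(16) = -34.2400.
ε = (∂Q_A/∂P_B)(P_B/Q_A) = -34.2400 × (24.92/448.939) ≈ -1.901.
ε < 0: complements.

-1.901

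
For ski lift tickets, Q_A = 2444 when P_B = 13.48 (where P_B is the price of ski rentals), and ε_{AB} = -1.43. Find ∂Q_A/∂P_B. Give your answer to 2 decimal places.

-259.27

ε = (∂Q_A/∂P_B)·(P_B/Q_A) ⇒ ∂Q_A/∂P_B = ε·Q_A/P_B = -1.43 × 2444/13.48 ≈ -259.27.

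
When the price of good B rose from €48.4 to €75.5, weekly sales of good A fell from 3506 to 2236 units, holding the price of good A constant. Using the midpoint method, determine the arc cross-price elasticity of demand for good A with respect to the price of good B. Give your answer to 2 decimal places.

-1.01

ΔQ_A = 2236 − 3506 = -1270; ΔP_B = 75.5 − 48.4 = 27.1.
Midpoints: Q̄_A = 2871.0, P̄_B = 61.95.
ε = (ΔQ_A/Q̄_A)/(ΔP_B/P̄_B) = (-1270/2871.0)/(27.1/61.95) ≈ -1.01.
ε < 0: good A and good B are complements.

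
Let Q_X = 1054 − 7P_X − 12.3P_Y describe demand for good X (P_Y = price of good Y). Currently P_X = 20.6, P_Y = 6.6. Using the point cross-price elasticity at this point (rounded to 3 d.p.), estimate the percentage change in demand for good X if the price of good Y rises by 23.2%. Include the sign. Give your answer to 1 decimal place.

At P_X = 20.6, P_Y = 6.6: Q_X = 828.62.
∂Q_X/∂P_Y = -12.3.
ε = (∂Q_X/∂P_Y)(P_Y/Q_X) = -12.3000 × 6.6/828.62 ≈ -0.098.
%ΔQ_X ≈ ε × %ΔP_Y = -0.098 × (23.2%) = -2.3%.

-2.3%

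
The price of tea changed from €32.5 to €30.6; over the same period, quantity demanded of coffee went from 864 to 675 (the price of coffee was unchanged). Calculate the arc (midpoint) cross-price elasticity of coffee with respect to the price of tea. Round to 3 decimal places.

4.078

ΔQ_A = 675 − 864 = -189; ΔP_B = 30.6 − 32.5 = -1.9.
Midpoints: Q̄_A = 769.5, P̄_B = 31.55.
ε = (ΔQ_A/Q̄_A)/(ΔP_B/P̄_B) = (-189/769.5)/(-1.9/31.55) ≈ 4.078.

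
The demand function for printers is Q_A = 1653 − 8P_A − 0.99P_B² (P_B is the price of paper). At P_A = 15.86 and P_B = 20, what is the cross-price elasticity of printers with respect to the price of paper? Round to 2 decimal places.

-0.70

At P_A = 15.86 and P_B = 20: Q_A = 1130.12.
∂Q_A/∂P_B = -1.98P_B = -1.98(20) = -39.6000.
ε = (∂Q_A/∂P_B)(P_B/Q_A) = -39.6000 × (20/1130.12) ≈ -0.70.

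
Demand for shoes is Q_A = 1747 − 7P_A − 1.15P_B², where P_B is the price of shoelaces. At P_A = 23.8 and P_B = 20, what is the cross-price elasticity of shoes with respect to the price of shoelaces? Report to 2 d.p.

At P_A = 23.8 and P_B = 20: Q_A = 1120.4.
∂Q_A/∂P_B = -2.3P_B = -2.3(20) = -46.0000.
ε = (∂Q_A/∂P_B)(P_B/Q_A) = -46.0000 × (20/1120.4) ≈ -0.82.
ε < 0: complements.

-0.82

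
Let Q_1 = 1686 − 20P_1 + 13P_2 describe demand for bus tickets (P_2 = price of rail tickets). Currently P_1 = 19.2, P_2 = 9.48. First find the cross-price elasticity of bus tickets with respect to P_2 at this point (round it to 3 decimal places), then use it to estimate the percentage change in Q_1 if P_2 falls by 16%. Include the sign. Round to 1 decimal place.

At P_1 = 19.2, P_2 = 9.48: Q_1 = 1425.24.
∂Q_1/∂P_2 = 13.
ε = (∂Q_1/∂P_2)(P_2/Q_1) = 13.0000 × 9.48/1425.24 ≈ 0.086.
%ΔQ_1 ≈ ε × %ΔP_2 = 0.086 × (-16%) = -1.4%.

-1.4%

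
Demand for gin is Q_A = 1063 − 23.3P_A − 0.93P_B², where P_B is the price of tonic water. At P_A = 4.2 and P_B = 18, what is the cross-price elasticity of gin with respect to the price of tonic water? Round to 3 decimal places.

At P_A = 4.2 and P_B = 18: Q_A = 663.82.
∂Q_A/∂P_B = -1.86P_B = -1.86(18) = -33.4800.
ε = (∂Q_A/∂P_B)(P_B/Q_A) = -33.4800 × (18/663.82) ≈ -0.908.

-0.908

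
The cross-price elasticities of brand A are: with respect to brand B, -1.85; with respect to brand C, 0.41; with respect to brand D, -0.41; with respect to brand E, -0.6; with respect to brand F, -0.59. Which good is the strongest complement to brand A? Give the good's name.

brand B

Complements have ε < 0. The most negative value is -1.85 (brand B).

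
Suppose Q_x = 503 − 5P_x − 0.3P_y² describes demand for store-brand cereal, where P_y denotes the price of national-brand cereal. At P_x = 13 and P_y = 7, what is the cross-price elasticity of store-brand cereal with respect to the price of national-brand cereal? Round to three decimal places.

At P_x = 13 and P_y = 7: Q_x = 423.3.
∂Q_x/∂P_y = -0.6P_y = -0.6(7) = -4.2000.
ε = (∂Q_x/∂P_y)(P_y/Q_x) = -4.2000 × (7/423.3) ≈ -0.069.

-0.069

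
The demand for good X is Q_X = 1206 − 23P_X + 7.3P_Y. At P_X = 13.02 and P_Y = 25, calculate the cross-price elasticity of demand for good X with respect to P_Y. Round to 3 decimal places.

At P_X = 13.02 and P_Y = 25: Q_X = 1089.04.
∂Q_X/∂P_Y = 7.3.
ε = (∂Q_X/∂P_Y)(P_Y/Q_X) = 7.3 × (25/1089.04) ≈ 0.168.
Since ε > 0, good X and good Y are substitutes.

0.168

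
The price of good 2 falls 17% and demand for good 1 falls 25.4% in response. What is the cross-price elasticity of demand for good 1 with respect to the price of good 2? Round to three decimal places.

1.494

ε = (%ΔQ of good 1) / (%ΔP of good 2) = (-25.4%) / (-17%) ≈ 1.494.
Positive cross-price elasticity: substitutes.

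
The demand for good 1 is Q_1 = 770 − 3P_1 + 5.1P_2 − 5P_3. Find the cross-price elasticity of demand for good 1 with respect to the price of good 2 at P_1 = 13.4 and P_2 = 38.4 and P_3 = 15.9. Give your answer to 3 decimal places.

At P_1 = 13.4 and P_2 = 38.4 and P_3 = 15.9: Q_1 = 846.14.
∂Q_1/∂P_2 = 5.1.
ε = (∂Q_1/∂P_2)(P_2/Q_1) = 5.1 × (38.4/846.14) ≈ 0.231.
Since ε > 0, good 1 and good 2 are substitutes.

0.231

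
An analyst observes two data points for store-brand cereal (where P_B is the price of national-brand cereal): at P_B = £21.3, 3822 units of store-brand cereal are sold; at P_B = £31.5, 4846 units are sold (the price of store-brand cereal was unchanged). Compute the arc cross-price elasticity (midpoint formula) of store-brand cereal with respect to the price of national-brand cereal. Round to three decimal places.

ΔQ_A = 4846 − 3822 = 1024; ΔP_B = 31.5 − 21.3 = 10.2.
Midpoints: Q̄_A = 4334.0, P̄_B = 26.40.
ε = (ΔQ_A/Q̄_A)/(ΔP_B/P̄_B) = (1024/4334.0)/(10.2/26.40) ≈ 0.612.

0.612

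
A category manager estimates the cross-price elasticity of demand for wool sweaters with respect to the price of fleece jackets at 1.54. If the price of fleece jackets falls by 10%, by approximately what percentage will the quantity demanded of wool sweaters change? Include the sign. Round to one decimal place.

-15.4%

%ΔQ ≈ ε × %ΔP of fleece jackets = 1.54 × (-10%) = -15.4%.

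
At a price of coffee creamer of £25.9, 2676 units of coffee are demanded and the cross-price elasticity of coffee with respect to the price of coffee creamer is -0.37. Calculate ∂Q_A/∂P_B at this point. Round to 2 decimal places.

-38.23

ε = (∂Q_A/∂P_B)·(P_B/Q_A) ⇒ ∂Q_A/∂P_B = ε·Q_A/P_B = -0.37 × 2676/25.9 ≈ -38.23.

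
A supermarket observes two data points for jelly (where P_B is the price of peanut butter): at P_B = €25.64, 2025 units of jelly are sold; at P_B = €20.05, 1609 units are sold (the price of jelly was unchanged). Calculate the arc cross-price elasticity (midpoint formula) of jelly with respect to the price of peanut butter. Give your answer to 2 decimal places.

0.94

ΔQ_A = 1609 − 2025 = -416; ΔP_B = 20.05 − 25.64 = -5.59.
Midpoints: Q̄_A = 1817.0, P̄_B = 22.84.
ε = (ΔQ_A/Q̄_A)/(ΔP_B/P̄_B) = (-416/1817.0)/(-5.59/22.84) ≈ 0.94.
ε > 0: jelly and peanut butter are substitutes.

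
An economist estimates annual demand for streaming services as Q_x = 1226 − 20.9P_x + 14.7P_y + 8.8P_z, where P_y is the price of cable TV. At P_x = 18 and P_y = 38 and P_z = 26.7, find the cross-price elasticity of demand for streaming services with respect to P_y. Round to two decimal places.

0.34

At P_x = 18 and P_y = 38 and P_z = 26.7: Q_x = 1643.36.
∂Q_x/∂P_y = 14.7.
ε = (∂Q_x/∂P_y)(P_y/Q_x) = 14.7 × (38/1643.36) ≈ 0.34.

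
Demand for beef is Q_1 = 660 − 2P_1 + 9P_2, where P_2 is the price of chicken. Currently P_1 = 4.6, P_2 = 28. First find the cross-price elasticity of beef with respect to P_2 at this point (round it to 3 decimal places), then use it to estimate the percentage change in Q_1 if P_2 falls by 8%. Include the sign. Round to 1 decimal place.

-2.2%

At P_1 = 4.6, P_2 = 28: Q_1 = 902.8.
∂Q_1/∂P_2 = 9.
ε = (∂Q_1/∂P_2)(P_2/Q_1) = 9.0000 × 28/902.8 ≈ 0.279.
%ΔQ_1 ≈ ε × %ΔP_2 = 0.279 × (-8%) = -2.2%.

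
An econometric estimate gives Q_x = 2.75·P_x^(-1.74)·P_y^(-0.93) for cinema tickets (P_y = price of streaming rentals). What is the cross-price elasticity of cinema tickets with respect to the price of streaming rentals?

In a log-linear (constant-elasticity) demand function, the coefficient on the exponent of P_y is the cross-price elasticity.
ε = -0.93. Negative, so cinema tickets and streaming rentals are complements.

-0.93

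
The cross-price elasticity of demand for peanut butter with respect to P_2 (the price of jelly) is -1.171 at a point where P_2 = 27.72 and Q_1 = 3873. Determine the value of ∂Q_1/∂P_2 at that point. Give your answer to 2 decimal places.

ε = (∂Q_1/∂P_2)·(P_2/Q_1) ⇒ ∂Q_1/∂P_2 = ε·Q_1/P_2 = -1.171 × 3873/27.72 ≈ -163.61.

-163.61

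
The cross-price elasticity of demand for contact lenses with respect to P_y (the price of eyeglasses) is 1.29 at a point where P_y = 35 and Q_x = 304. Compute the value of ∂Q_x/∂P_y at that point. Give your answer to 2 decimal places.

11.20

ε = (∂Q_x/∂P_y)·(P_y/Q_x) ⇒ ∂Q_x/∂P_y = ε·Q_x/P_y = 1.29 × 304/35 ≈ 11.20.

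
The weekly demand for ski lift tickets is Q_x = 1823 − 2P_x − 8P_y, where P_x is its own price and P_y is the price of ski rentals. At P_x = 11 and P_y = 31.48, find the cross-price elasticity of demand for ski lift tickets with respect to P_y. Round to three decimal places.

At P_x = 11 and P_y = 31.48: Q_x = 1549.16.
∂Q_x/∂P_y = -8.
ε = (∂Q_x/∂P_y)(P_y/Q_x) = -8 × (31.48/1549.16) ≈ -0.163.

-0.163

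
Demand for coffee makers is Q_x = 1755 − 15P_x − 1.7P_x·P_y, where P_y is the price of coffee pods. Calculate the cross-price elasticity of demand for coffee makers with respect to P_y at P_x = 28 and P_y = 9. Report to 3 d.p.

At P_x = 28 and P_y = 9: Q_x = 906.6.
∂Q_x/∂P_y = -1.7P_x = -1.7(28) = -47.6000.
ε = (∂Q_x/∂P_y)(P_y/Q_x) = -47.6000 × (9/906.6) ≈ -0.473.
ε < 0: complements.

-0.473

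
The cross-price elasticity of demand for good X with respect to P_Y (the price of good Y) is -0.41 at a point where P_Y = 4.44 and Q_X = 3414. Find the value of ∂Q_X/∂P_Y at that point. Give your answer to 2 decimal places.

ε = (∂Q_X/∂P_Y)·(P_Y/Q_X) ⇒ ∂Q_X/∂P_Y = ε·Q_X/P_Y = -0.41 × 3414/4.44 ≈ -315.26.

-315.26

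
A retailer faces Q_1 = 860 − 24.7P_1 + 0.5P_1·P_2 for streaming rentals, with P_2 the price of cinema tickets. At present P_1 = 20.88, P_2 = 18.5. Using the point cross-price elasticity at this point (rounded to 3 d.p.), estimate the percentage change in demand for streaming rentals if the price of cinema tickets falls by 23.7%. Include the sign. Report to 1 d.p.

-8.5%

At P_1 = 20.88, P_2 = 18.5: Q_1 = 537.404.
∂Q_1/∂P_2 = 0.5P_1 = 10.4400.
ε = (∂Q_1/∂P_2)(P_2/Q_1) = 10.4400 × 18.5/537.404 ≈ 0.359.
%ΔQ_1 ≈ ε × %ΔP_2 = 0.359 × (-23.7%) = -8.5%.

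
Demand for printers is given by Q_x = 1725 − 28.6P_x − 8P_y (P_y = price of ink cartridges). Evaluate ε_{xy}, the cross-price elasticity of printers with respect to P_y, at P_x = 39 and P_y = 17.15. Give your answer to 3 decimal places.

-0.290

At P_x = 39 and P_y = 17.15: Q_x = 472.4.
∂Q_x/∂P_y = -8.
ε = (∂Q_x/∂P_y)(P_y/Q_x) = -8 × (17.15/472.4) ≈ -0.290.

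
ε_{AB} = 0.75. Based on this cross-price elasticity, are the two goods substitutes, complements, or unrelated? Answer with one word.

ε = 0.75 > 0, so a higher price of good B raises demand for good A: substitutes.

substitutes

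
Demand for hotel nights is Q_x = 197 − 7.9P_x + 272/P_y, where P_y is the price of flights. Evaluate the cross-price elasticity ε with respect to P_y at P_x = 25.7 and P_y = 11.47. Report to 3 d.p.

-1.341

At P_x = 25.7 and P_y = 11.47: Q_x = 17.684.
∂Q_x/∂P_y = −272/P_y² = -2.0675.
ε = (∂Q_x/∂P_y)(P_y/Q_x) = -2.0675 × (11.47/17.684) ≈ -1.341.
ε < 0: complements.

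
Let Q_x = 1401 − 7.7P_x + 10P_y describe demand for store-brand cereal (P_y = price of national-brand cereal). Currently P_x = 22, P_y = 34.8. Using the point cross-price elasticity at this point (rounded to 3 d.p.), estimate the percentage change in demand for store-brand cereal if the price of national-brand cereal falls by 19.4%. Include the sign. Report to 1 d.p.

-4.3%

At P_x = 22, P_y = 34.8: Q_x = 1579.6.
∂Q_x/∂P_y = 10.
ε = (∂Q_x/∂P_y)(P_y/Q_x) = 10.0000 × 34.8/1579.6 ≈ 0.220.
%ΔQ_x ≈ ε × %ΔP_y = 0.220 × (-19.4%) = -4.3%.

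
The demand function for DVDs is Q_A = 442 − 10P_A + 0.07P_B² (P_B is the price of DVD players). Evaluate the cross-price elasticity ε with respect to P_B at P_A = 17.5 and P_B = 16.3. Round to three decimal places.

0.130

At P_A = 17.5 and P_B = 16.3: Q_A = 285.598.
∂Q_A/∂P_B = 0.14P_B = 0.14(16.3) = 2.2820.
ε = (∂Q_A/∂P_B)(P_B/Q_A) = 2.2820 × (16.3/285.598) ≈ 0.130.
ε > 0: substitutes.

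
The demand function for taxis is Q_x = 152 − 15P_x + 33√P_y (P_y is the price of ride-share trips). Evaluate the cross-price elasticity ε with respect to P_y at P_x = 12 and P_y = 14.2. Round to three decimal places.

0.645

At P_x = 12 and P_y = 14.2: Q_x = 96.354.
∂Q_x/∂P_y = 33/(2√P_y) = 33/(2√14.2) = 4.3786.
ε = (∂Q_x/∂P_y)(P_y/Q_x) = 4.3786 × (14.2/96.354) ≈ 0.645.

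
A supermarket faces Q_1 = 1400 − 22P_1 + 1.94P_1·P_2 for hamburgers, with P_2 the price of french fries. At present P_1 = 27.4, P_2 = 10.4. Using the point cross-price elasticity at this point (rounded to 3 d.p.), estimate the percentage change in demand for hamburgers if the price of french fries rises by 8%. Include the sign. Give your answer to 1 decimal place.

At P_1 = 27.4, P_2 = 10.4: Q_1 = 1350.022.
∂Q_1/∂P_2 = 1.94P_1 = 53.1560.
ε = (∂Q_1/∂P_2)(P_2/Q_1) = 53.1560 × 10.4/1350.022 ≈ 0.409.
%ΔQ_1 ≈ ε × %ΔP_2 = 0.409 × (8%) = 3.3%.

3.3%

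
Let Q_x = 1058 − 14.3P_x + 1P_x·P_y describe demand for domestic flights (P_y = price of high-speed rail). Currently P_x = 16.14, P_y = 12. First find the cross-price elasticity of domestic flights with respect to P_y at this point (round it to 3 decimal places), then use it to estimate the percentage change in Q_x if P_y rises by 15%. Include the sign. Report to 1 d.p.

At P_x = 16.14, P_y = 12: Q_x = 1020.878.
∂Q_x/∂P_y = 1P_x = 16.1400.
ε = (∂Q_x/∂P_y)(P_y/Q_x) = 16.1400 × 12/1020.878 ≈ 0.190.
%ΔQ_x ≈ ε × %ΔP_y = 0.190 × (15%) = 2.9%.

2.9%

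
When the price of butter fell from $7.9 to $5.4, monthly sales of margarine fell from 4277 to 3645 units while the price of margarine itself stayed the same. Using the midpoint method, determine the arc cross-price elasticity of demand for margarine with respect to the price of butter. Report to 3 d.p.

ΔQ_A = 3645 − 4277 = -632; ΔP_B = 5.4 − 7.9 = -2.5.
Midpoints: Q̄_A = 3961.0, P̄_B = 6.65.
ε = (ΔQ_A/Q̄_A)/(ΔP_B/P̄_B) = (-632/3961.0)/(-2.5/6.65) ≈ 0.424.

0.424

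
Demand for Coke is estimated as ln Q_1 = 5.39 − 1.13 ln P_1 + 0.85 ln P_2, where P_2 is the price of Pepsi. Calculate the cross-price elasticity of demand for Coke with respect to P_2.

In a log-linear (constant-elasticity) demand function, the coefficient on ln P_2 is the cross-price elasticity.
ε = 0.85. Positive, so Coke and Pepsi are substitutes.

0.85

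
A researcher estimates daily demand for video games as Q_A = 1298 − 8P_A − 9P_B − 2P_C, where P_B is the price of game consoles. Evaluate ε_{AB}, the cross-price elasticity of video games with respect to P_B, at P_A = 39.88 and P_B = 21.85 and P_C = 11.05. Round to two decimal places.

-0.26

At P_A = 39.88 and P_B = 21.85 and P_C = 11.05: Q_A = 760.21.
∂Q_A/∂P_B = -9.
ε = (∂Q_A/∂P_B)(P_B/Q_A) = -9 × (21.85/760.21) ≈ -0.26.
Since ε < 0, video games and game consoles are complements.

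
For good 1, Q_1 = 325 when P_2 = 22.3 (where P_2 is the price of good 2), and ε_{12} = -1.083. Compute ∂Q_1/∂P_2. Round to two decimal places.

ε = (∂Q_1/∂P_2)·(P_2/Q_1) ⇒ ∂Q_1/∂P_2 = ε·Q_1/P_2 = -1.083 × 325/22.3 ≈ -15.78.

-15.78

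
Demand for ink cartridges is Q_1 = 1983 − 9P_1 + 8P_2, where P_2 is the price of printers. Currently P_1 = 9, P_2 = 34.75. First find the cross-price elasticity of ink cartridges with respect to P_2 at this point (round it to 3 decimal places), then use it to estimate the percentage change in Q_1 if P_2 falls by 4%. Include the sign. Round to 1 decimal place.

-0.5%

At P_1 = 9, P_2 = 34.75: Q_1 = 2180.
∂Q_1/∂P_2 = 8.
ε = (∂Q_1/∂P_2)(P_2/Q_1) = 8.0000 × 34.75/2180 ≈ 0.128.
%ΔQ_1 ≈ ε × %ΔP_2 = 0.128 × (-4%) = -0.5%.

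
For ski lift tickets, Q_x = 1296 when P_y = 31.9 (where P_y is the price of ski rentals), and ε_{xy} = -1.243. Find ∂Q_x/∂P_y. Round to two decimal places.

ε = (∂Q_x/∂P_y)·(P_y/Q_x) ⇒ ∂Q_x/∂P_y = ε·Q_x/P_y = -1.243 × 1296/31.9 ≈ -50.50.

-50.50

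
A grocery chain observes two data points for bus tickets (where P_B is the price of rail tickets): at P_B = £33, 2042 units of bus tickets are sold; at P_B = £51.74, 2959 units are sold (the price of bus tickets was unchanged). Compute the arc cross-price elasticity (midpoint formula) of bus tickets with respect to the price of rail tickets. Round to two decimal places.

0.83

ΔQ_A = 2959 − 2042 = 917; ΔP_B = 51.74 − 33 = 18.74.
Midpoints: Q̄_A = 2500.5, P̄_B = 42.37.
ε = (ΔQ_A/Q̄_A)/(ΔP_B/P̄_B) = (917/2500.5)/(18.74/42.37) ≈ 0.83.
ε > 0: bus tickets and rail tickets are substitutes.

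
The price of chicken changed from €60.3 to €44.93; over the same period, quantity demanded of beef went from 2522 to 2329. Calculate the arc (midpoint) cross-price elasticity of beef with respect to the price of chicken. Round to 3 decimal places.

0.272

ΔQ_A = 2329 − 2522 = -193; ΔP_B = 44.93 − 60.3 = -15.37.
Midpoints: Q̄_A = 2425.5, P̄_B = 52.61.
ε = (ΔQ_A/Q̄_A)/(ΔP_B/P̄_B) = (-193/2425.5)/(-15.37/52.61) ≈ 0.272.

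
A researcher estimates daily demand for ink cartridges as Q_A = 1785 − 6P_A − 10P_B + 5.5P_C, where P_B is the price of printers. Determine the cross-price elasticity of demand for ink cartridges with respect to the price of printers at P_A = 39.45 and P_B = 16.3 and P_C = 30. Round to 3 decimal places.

-0.105

At P_A = 39.45 and P_B = 16.3 and P_C = 30: Q_A = 1550.3.
∂Q_A/∂P_B = -10.
ε = (∂Q_A/∂P_B)(P_B/Q_A) = -10 × (16.3/1550.3) ≈ -0.105.
Since ε < 0, ink cartridges and printers are complements.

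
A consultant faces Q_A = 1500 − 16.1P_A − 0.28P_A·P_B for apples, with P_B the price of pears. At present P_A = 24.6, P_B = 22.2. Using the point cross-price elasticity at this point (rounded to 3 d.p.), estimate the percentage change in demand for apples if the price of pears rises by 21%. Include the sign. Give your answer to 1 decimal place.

-3.4%

At P_A = 24.6, P_B = 22.2: Q_A = 951.026.
∂Q_A/∂P_B = -0.28P_A = -6.8880.
ε = (∂Q_A/∂P_B)(P_B/Q_A) = -6.8880 × 22.2/951.026 ≈ -0.161.
%ΔQ_A ≈ ε × %ΔP_B = -0.161 × (21%) = -3.4%.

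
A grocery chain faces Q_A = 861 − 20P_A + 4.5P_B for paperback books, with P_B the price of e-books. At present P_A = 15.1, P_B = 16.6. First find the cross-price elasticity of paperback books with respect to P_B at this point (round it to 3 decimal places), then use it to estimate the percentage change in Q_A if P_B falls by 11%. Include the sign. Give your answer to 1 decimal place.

-1.3%

At P_A = 15.1, P_B = 16.6: Q_A = 633.7.
∂Q_A/∂P_B = 4.5.
ε = (∂Q_A/∂P_B)(P_B/Q_A) = 4.5000 × 16.6/633.7 ≈ 0.118.
%ΔQ_A ≈ ε × %ΔP_B = 0.118 × (-11%) = -1.3%.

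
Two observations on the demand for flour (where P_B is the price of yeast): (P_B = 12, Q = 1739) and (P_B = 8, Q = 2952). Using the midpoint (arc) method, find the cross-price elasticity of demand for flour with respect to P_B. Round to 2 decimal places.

-1.29

ΔQ_A = 2952 − 1739 = 1213; ΔP_B = 8 − 12 = -4.
Midpoints: Q̄_A = 2345.5, P̄_B = 10.00.
ε = (ΔQ_A/Q̄_A)/(ΔP_B/P̄_B) = (1213/2345.5)/(-4/10.00) ≈ -1.29.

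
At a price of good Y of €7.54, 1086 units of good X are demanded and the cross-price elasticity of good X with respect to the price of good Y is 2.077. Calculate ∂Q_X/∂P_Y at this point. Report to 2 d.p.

ε = (∂Q_X/∂P_Y)·(P_Y/Q_X) ⇒ ∂Q_X/∂P_Y = ε·Q_X/P_Y = 2.077 × 1086/7.54 ≈ 299.15.

299.15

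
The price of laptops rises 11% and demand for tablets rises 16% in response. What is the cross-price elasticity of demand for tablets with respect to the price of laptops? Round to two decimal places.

ε = (%ΔQ of tablets) / (%ΔP of laptops) = (16%) / (11%) ≈ 1.45.

1.45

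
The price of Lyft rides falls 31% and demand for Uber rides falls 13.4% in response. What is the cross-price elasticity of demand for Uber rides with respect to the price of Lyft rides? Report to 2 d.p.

0.43

ε = (%ΔQ of Uber rides) / (%ΔP of Lyft rides) = (-13.4%) / (-31%) ≈ 0.43.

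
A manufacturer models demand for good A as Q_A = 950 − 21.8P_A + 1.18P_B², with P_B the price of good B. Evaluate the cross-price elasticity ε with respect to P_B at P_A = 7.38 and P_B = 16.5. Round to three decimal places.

0.579

At P_A = 7.38 and P_B = 16.5: Q_A = 1110.371.
∂Q_A/∂P_B = 2.36P_B = 2.36(16.5) = 38.9400.
ε = (∂Q_A/∂P_B)(P_B/Q_A) = 38.9400 × (16.5/1110.371) ≈ 0.579.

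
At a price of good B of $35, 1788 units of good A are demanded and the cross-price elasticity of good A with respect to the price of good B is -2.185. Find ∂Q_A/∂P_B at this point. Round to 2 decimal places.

-111.62

ε = (∂Q_A/∂P_B)·(P_B/Q_A) ⇒ ∂Q_A/∂P_B = ε·Q_A/P_B = -2.185 × 1788/35 ≈ -111.62.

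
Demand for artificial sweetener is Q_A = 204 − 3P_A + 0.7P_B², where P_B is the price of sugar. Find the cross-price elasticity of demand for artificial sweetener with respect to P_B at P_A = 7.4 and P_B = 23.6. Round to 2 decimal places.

1.36

At P_A = 7.4 and P_B = 23.6: Q_A = 571.672.
∂Q_A/∂P_B = 1.4P_B = 1.4(23.6) = 33.0400.
ε = (∂Q_A/∂P_B)(P_B/Q_A) = 33.0400 × (23.6/571.672) ≈ 1.36.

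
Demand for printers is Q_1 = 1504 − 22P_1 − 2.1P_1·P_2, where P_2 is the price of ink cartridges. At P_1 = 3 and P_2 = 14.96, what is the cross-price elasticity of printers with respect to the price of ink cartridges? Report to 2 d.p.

-0.07

At P_1 = 3 and P_2 = 14.96: Q_1 = 1343.752.
∂Q_1/∂P_2 = -2.1P_1 = -2.1(3) = -6.3000.
ε = (∂Q_1/∂P_2)(P_2/Q_1) = -6.3000 × (14.96/1343.752) ≈ -0.07.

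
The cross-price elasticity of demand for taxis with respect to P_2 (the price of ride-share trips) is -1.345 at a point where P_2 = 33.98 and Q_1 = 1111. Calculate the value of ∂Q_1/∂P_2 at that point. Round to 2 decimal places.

ε = (∂Q_1/∂P_2)·(P_2/Q_1) ⇒ ∂Q_1/∂P_2 = ε·Q_1/P_2 = -1.345 × 1111/33.98 ≈ -43.98.

-43.98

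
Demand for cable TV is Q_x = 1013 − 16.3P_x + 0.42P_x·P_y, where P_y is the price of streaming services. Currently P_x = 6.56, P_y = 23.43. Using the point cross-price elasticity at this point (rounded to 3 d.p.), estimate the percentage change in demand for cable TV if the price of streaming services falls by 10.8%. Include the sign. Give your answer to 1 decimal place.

-0.7%

At P_x = 6.56, P_y = 23.43: Q_x = 970.626.
∂Q_x/∂P_y = 0.42P_x = 2.7552.
ε = (∂Q_x/∂P_y)(P_y/Q_x) = 2.7552 × 23.43/970.626 ≈ 0.067.
%ΔQ_x ≈ ε × %ΔP_y = 0.067 × (-10.8%) = -0.7%.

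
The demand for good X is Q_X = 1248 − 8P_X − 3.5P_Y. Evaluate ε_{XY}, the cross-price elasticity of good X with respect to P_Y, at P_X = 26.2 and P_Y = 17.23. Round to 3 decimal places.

At P_X = 26.2 and P_Y = 17.23: Q_X = 978.095.
∂Q_X/∂P_Y = -3.5.
ε = (∂Q_X/∂P_Y)(P_Y/Q_X) = -3.5 × (17.23/978.095) ≈ -0.062.

-0.062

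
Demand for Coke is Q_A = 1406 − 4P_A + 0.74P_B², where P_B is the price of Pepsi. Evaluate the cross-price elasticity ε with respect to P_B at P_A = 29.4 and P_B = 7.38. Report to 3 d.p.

0.061

At P_A = 29.4 and P_B = 7.38: Q_A = 1328.704.
∂Q_A/∂P_B = 1.48P_B = 1.48(7.38) = 10.9224.
ε = (∂Q_A/∂P_B)(P_B/Q_A) = 10.9224 × (7.38/1328.704) ≈ 0.061.
ε > 0: substitutes.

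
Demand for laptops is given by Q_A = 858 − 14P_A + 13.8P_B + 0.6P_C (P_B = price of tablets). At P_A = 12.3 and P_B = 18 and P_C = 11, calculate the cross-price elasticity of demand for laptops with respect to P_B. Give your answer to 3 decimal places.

0.264

At P_A = 12.3 and P_B = 18 and P_C = 11: Q_A = 940.8.
∂Q_A/∂P_B = 13.8.
ε = (∂Q_A/∂P_B)(P_B/Q_A) = 13.8 × (18/940.8) ≈ 0.264.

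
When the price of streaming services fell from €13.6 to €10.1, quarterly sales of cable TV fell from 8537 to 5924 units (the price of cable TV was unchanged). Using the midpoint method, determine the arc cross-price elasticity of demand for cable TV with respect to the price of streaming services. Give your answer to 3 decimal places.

1.224

ΔQ_A = 5924 − 8537 = -2613; ΔP_B = 10.1 − 13.6 = -3.5.
Midpoints: Q̄_A = 7230.5, P̄_B = 11.85.
ε = (ΔQ_A/Q̄_A)/(ΔP_B/P̄_B) = (-2613/7230.5)/(-3.5/11.85) ≈ 1.224.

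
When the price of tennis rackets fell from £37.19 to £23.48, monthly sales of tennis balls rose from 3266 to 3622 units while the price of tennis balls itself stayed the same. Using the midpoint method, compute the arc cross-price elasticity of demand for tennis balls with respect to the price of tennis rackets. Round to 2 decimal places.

ΔQ_A = 3622 − 3266 = 356; ΔP_B = 23.48 − 37.19 = -13.71.
Midpoints: Q̄_A = 3444.0, P̄_B = 30.34.
ε = (ΔQ_A/Q̄_A)/(ΔP_B/P̄_B) = (356/3444.0)/(-13.71/30.34) ≈ -0.23.
ε < 0: tennis balls and tennis rackets are complements.

-0.23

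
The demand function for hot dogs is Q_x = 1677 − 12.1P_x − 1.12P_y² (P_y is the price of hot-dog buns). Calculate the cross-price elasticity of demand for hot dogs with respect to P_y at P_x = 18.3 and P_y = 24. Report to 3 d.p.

-1.592

At P_x = 18.3 and P_y = 24: Q_x = 810.45.
∂Q_x/∂P_y = -2.24P_y = -2.24(24) = -53.7600.
ε = (∂Q_x/∂P_y)(P_y/Q_x) = -53.7600 × (24/810.45) ≈ -1.592.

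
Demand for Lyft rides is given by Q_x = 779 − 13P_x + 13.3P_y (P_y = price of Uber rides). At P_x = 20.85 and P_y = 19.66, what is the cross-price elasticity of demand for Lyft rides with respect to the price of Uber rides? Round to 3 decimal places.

At P_x = 20.85 and P_y = 19.66: Q_x = 769.428.
∂Q_x/∂P_y = 13.3.
ε = (∂Q_x/∂P_y)(P_y/Q_x) = 13.3 × (19.66/769.428) ≈ 0.340.
Since ε > 0, Lyft rides and Uber rides are substitutes.

0.340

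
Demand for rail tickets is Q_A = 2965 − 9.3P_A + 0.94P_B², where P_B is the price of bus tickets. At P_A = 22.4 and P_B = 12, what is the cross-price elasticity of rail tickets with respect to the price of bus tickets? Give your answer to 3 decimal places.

At P_A = 22.4 and P_B = 12: Q_A = 2892.04.
∂Q_A/∂P_B = 1.88P_B = 1.88(12) = 22.5600.
ε = (∂Q_A/∂P_B)(P_B/Q_A) = 22.5600 × (12/2892.04) ≈ 0.094.
ε > 0: substitutes.

0.094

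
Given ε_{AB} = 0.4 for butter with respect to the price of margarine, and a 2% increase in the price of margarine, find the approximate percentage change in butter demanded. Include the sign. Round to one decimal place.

%ΔQ ≈ ε × %ΔP of margarine = 0.4 × (2%) = 0.8%.

0.8%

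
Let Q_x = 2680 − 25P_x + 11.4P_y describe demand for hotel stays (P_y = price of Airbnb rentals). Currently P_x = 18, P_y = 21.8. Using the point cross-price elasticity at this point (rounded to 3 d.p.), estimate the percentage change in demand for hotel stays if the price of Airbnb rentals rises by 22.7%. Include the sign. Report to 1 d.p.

At P_x = 18, P_y = 21.8: Q_x = 2478.52.
∂Q_x/∂P_y = 11.4.
ε = (∂Q_x/∂P_y)(P_y/Q_x) = 11.4000 × 21.8/2478.52 ≈ 0.100.
%ΔQ_x ≈ ε × %ΔP_y = 0.100 × (22.7%) = 2.3%.

2.3%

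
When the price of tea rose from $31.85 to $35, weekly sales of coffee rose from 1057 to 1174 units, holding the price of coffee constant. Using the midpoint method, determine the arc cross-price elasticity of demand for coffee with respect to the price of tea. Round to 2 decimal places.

ΔQ_A = 1174 − 1057 = 117; ΔP_B = 35 − 31.85 = 3.15.
Midpoints: Q̄_A = 1115.5, P̄_B = 33.42.
ε = (ΔQ_A/Q̄_A)/(ΔP_B/P̄_B) = (117/1115.5)/(3.15/33.42) ≈ 1.11.

1.11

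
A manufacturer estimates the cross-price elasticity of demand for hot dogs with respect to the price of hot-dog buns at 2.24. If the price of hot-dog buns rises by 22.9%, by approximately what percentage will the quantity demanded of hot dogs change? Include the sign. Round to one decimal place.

%ΔQ ≈ ε × %ΔP of hot-dog buns = 2.24 × (22.9%) = 51.3%.

51.3%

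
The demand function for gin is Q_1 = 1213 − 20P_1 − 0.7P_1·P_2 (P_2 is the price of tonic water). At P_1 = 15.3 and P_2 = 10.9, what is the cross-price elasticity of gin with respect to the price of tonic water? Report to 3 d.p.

-0.148

At P_1 = 15.3 and P_2 = 10.9: Q_1 = 790.261.
∂Q_1/∂P_2 = -0.7P_1 = -0.7(15.3) = -10.7100.
ε = (∂Q_1/∂P_2)(P_2/Q_1) = -10.7100 × (10.9/790.261) ≈ -0.148.
ε < 0: complements.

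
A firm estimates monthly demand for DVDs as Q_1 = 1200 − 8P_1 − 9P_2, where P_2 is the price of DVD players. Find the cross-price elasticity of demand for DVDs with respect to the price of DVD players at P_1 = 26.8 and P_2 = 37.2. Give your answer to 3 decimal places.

At P_1 = 26.8 and P_2 = 37.2: Q_1 = 650.8.
∂Q_1/∂P_2 = -9.
ε = (∂Q_1/∂P_2)(P_2/Q_1) = -9 × (37.2/650.8) ≈ -0.514.

-0.514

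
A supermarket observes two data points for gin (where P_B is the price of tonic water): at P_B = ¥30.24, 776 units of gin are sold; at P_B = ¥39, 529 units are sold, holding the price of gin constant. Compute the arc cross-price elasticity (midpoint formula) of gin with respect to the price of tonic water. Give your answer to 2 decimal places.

-1.50

ΔQ_A = 529 − 776 = -247; ΔP_B = 39 − 30.24 = 8.76.
Midpoints: Q̄_A = 652.5, P̄_B = 34.62.
ε = (ΔQ_A/Q̄_A)/(ΔP_B/P̄_B) = (-247/652.5)/(8.76/34.62) ≈ -1.50.
ε < 0: gin and tonic water are complements.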